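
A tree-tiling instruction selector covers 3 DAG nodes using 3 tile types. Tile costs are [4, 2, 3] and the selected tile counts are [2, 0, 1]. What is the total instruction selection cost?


Total cost = sum(count_i * cost_i)
= 2*4 + 0*2 + 1*3
= 11

11


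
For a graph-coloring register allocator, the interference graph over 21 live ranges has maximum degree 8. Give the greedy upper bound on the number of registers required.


Greedy coloring never needs more than (max_degree + 1) colors: when coloring a vertex, at most max_degree neighbors are already colored.
Upper bound = 8 + 1 = 9

9


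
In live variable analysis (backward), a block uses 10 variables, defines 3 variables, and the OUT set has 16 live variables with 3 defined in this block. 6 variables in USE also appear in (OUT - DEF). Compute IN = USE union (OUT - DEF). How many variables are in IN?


OUT - DEF: 16 - 3 = 13
|IN| = |USE| + |OUT - DEF| - |USE ∩ (OUT - DEF)| = 10 + 13 - 6 = 17

17


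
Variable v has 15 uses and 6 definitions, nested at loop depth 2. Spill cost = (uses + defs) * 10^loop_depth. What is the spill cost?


uses + defs = 15 + 6 = 21
10^2 = 100
Spill cost = 21 * 100 = 2100

2100


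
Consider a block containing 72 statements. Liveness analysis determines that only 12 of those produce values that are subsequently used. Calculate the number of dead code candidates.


Dead code = total statements - live definitions
= 72 - 12 = 60

60


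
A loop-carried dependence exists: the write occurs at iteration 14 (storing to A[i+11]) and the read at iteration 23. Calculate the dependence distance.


Distance = read iteration - write iteration
= 23 - 14 = 9

9


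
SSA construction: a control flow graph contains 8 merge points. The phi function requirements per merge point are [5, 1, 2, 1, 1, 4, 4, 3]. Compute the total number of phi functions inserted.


Total phi functions = sum of phi functions at each join node
= 5 + 1 + 2 + 1 + 1 + 4 + 4 + 3 = 21

21


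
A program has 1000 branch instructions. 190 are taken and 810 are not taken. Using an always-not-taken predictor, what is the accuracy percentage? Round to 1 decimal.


Predictor: always-not-taken
Correct predictions = 810
Accuracy = 810 / 1000 * 100 = 81.0%

81.0


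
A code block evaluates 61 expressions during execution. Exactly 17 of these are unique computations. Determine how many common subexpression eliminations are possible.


CSE count = total expressions - unique expressions
= 61 - 17 = 44

44


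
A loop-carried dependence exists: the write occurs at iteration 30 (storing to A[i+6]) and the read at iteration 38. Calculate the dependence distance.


Distance = read iteration - write iteration
= 38 - 30 = 8

8


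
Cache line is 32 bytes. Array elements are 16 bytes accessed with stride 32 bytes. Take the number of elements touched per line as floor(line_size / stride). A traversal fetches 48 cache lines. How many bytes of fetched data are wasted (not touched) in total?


Elements per line = floor(32 / 32) = 1
Bytes used per line = 1 * 16 = 16
Wasted per line = 32 - 16 = 16
Total wasted = 16 * 48 = 768

768


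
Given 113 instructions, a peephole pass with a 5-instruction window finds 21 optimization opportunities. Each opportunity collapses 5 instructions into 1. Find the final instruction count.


Each match removes 4 instructions.
Total removed = 21 * 4 = 84
Remaining = 113 - 84 = 29

29


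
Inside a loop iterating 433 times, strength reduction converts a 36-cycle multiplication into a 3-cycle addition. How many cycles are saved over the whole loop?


Per-iteration saving = 36 - 3 = 33
Total saved = 433 * 33 = 14289

14289


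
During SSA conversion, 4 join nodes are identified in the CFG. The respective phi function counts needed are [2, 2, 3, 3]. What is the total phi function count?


Total phi functions = sum of phi functions at each join node
= 2 + 2 + 3 + 3 = 10

10


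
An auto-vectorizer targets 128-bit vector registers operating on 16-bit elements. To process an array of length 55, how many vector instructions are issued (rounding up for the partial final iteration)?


Width = 128 / 16 = 8 elements per vector op
Iterations = ceil(55 / 8) = 7

7


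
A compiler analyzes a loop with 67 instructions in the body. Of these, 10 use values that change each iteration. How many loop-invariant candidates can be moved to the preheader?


Invariant candidates = total - loop-dependent
= 67 - 10 = 57

57


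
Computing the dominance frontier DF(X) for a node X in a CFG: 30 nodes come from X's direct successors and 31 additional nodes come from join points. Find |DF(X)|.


DF(X) = direct successor contributions + join point contributions
= 30 + 31 = 61

61


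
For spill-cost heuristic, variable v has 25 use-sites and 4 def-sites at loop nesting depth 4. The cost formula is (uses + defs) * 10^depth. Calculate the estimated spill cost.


uses + defs = 25 + 4 = 29
10^4 = 10000
Spill cost = 29 * 10000 = 290000

290000


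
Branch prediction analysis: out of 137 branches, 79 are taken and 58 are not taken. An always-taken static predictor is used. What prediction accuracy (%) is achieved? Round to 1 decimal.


Predictor: always-taken
Correct predictions = 79
Accuracy = 79 / 137 * 100 = 57.7%

57.7


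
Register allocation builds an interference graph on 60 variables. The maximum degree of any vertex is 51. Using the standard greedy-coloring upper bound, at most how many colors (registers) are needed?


Greedy coloring never needs more than (max_degree + 1) colors: when coloring a vertex, at most max_degree neighbors are already colored.
Upper bound = 51 + 1 = 52

52


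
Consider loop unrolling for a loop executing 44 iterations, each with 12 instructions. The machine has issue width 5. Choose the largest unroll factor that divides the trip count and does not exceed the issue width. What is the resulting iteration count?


Largest divisor of 44 <= 5 is 4
New iterations = 44 / 4 = 11

11


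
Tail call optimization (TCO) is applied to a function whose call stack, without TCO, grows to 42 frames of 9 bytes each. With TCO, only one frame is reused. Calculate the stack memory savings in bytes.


Without TCO: 42 * 9 = 378 bytes
With TCO: reuse 1 frame = 9 bytes
Savings = 378 - 9 = 369

369


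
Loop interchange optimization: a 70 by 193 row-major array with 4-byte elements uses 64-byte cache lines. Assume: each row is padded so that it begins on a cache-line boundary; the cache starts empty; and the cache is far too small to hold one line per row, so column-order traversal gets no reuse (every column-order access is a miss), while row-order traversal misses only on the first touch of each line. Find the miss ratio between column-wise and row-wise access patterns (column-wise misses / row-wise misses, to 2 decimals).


Each row occupies 193 * 4 = 772 bytes and starts on a line boundary, so it spans ceil(772 / 64) = 13 cache lines.
Row-major traversal misses (one per line touched): 70 * ceil(193 * 4 / 64) = 910
Column-major traversal misses (no reuse, every access misses): 70 * 193 = 13510
Ratio = 13510 / 910 = 14.85

14.85


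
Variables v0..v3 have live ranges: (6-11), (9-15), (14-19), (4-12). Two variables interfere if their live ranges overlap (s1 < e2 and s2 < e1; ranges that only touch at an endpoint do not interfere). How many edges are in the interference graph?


Check all pairs for overlapping intervals.
Two intervals (s1,e1) and (s2,e2) overlap if s1 < e2 and s2 < e1.
v0 (6-11) vs v1..v3: overlaps v1, v3 -> 2
v1 (9-15) vs v2..v3: overlaps v2, v3 -> 2
v2 (14-19) vs v3: overlaps none -> 0
Total overlapping pairs = 2 + 2 + 0 = 4

4


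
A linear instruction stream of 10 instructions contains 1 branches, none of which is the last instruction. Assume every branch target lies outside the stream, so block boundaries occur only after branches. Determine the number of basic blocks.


With no in-sequence branch targets, the leaders are the first instruction plus the instruction after each branch.
Number of basic blocks = branches + 1
= 1 + 1 = 2

2


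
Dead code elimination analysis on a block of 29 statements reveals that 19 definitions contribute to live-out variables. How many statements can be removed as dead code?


Dead code = total statements - live definitions
= 29 - 19 = 10

10


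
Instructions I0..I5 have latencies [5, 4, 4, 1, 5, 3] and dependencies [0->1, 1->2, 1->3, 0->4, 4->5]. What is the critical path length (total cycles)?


Compute longest path through dependency graph: dist(Ik) = max over predecessors of dist + latency(Ik).
dist(I0) = latency 5 = 5
dist(I1) = dist(I0) + 4 = 5 + 4 = 9
dist(I2) = dist(I1) + 4 = 9 + 4 = 13
dist(I3) = dist(I1) + 1 = 9 + 1 = 10
dist(I4) = dist(I0) + 5 = 5 + 5 = 10
dist(I5) = dist(I4) + 3 = 10 + 3 = 13
Critical path = max dist = 13

13


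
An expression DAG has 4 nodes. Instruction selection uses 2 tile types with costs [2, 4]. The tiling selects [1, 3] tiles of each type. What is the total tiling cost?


Total cost = sum(count_i * cost_i)
= 1*2 + 3*4
= 14

14


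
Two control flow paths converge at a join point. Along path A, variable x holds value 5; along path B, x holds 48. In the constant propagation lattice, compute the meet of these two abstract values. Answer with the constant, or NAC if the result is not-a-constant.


Meet operation: if both paths give the same constant, result is that constant; if they differ, result is NAC (not-a-constant).
Path A: 5, Path B: 48 -> differ
Result: not-a-constant -> NAC

NAC


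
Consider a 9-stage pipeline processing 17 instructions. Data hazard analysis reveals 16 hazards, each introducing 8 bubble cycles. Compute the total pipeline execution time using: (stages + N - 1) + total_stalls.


Base cycles = 9 + 17 - 1 = 25
Total stalls = 16 * 8 = 128
Total = 25 + 128 = 153

153


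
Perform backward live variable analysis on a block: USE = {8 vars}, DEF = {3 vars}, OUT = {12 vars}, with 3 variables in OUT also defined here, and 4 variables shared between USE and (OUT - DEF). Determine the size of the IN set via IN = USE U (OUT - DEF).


OUT - DEF: 12 - 3 = 9
|IN| = |USE| + |OUT - DEF| - |USE ∩ (OUT - DEF)| = 8 + 9 - 4 = 13

13


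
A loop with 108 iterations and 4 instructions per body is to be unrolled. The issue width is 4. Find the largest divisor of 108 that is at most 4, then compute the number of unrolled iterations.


Largest divisor of 108 <= 4 is 4
New iterations = 108 / 4 = 27

27


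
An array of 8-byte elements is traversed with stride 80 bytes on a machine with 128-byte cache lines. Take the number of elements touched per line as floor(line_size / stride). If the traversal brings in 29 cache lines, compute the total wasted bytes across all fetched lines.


Elements per line = floor(128 / 80) = 1
Bytes used per line = 1 * 8 = 8
Wasted per line = 128 - 8 = 120
Total wasted = 120 * 29 = 3480

3480


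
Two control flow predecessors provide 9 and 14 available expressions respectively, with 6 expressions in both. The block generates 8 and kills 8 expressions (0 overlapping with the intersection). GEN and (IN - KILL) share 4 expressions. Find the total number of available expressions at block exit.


IN = intersection of predecessors = 6
IN - KILL = 6 - 0 = 6
|OUT| = |GEN| + |IN - KILL| - |GEN ∩ (IN - KILL)| = 8 + 6 - 4 = 10

10


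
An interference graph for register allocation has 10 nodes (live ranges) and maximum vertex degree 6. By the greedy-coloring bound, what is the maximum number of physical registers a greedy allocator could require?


Greedy coloring never needs more than (max_degree + 1) colors: when coloring a vertex, at most max_degree neighbors are already colored.
Upper bound = 6 + 1 = 7

7


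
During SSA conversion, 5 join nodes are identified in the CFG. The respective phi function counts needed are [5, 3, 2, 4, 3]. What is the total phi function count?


Total phi functions = sum of phi functions at each join node
= 5 + 3 + 2 + 4 + 3 = 17

17


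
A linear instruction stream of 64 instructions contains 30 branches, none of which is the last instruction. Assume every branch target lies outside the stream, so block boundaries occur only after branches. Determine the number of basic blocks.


With no in-sequence branch targets, the leaders are the first instruction plus the instruction after each branch.
Number of basic blocks = branches + 1
= 30 + 1 = 31

31


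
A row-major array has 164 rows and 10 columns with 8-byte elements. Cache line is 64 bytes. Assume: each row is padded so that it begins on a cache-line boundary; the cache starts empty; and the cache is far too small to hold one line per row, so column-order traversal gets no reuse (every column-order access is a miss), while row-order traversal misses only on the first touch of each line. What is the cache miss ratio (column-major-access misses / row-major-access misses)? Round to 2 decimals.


Each row occupies 10 * 8 = 80 bytes and starts on a line boundary, so it spans ceil(80 / 64) = 2 cache lines.
Row-major traversal misses (one per line touched): 164 * ceil(10 * 8 / 64) = 328
Column-major traversal misses (no reuse, every access misses): 164 * 10 = 1640
Ratio = 1640 / 328 = 5.0

5.0


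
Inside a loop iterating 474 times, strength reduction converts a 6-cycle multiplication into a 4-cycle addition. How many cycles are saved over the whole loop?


Per-iteration saving = 6 - 4 = 2
Total saved = 474 * 2 = 948

948


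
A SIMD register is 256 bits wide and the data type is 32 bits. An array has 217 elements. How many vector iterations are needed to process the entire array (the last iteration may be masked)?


Width = 256 / 32 = 8 elements per vector op
Iterations = ceil(217 / 8) = 28

28


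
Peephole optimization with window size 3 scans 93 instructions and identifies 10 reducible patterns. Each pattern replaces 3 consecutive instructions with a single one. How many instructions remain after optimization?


Each match removes 2 instructions.
Total removed = 10 * 2 = 20
Remaining = 93 - 20 = 73

73


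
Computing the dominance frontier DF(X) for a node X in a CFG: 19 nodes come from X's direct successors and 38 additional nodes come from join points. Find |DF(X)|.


DF(X) = direct successor contributions + join point contributions
= 19 + 38 = 57

57


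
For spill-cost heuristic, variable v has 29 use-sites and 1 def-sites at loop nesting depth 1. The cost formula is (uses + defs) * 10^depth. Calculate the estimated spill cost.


uses + defs = 29 + 1 = 30
10^1 = 10
Spill cost = 30 * 10 = 300

300


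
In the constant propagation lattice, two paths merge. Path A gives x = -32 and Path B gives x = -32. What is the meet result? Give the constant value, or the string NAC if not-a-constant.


Meet operation: if both paths give the same constant, result is that constant; if they differ, result is NAC (not-a-constant).
Path A: -32, Path B: -32 -> equal
Result: constant -> -32

-32


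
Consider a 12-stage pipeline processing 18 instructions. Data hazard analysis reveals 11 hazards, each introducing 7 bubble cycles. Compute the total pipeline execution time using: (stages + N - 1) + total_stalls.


Base cycles = 12 + 18 - 1 = 29
Total stalls = 11 * 7 = 77
Total = 29 + 77 = 106

106


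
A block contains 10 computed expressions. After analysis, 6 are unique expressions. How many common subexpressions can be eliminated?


CSE count = total expressions - unique expressions
= 10 - 6 = 4

4


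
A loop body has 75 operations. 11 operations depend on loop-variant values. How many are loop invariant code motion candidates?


Invariant candidates = total - loop-dependent
= 75 - 11 = 64

64


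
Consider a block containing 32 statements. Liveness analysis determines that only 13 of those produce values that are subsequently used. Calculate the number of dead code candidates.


Dead code = total statements - live definitions
= 32 - 13 = 19

19


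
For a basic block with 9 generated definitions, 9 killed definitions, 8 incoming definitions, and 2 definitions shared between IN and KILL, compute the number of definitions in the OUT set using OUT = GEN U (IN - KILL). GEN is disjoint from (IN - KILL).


IN - KILL: 8 - 2 = 6 surviving definitions
OUT = GEN + surviving = 9 + 6 = 15

15


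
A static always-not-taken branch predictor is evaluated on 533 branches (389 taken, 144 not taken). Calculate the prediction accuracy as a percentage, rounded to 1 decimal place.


Predictor: always-not-taken
Correct predictions = 144
Accuracy = 144 / 533 * 100 = 27.0%

27.0


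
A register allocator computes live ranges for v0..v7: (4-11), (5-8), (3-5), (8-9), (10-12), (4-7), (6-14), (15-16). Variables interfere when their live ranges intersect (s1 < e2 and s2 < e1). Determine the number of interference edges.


Check all pairs for overlapping intervals.
Two intervals (s1,e1) and (s2,e2) overlap if s1 < e2 and s2 < e1.
v0 (4-11) vs v1..v7: overlaps v1, v2, v3, v4, v5, v6 -> 6
v1 (5-8) vs v2..v7: overlaps v5, v6 -> 2
v2 (3-5) vs v3..v7: overlaps v5 -> 1
v3 (8-9) vs v4..v7: overlaps v6 -> 1
v4 (10-12) vs v5..v7: overlaps v6 -> 1
v5 (4-7) vs v6..v7: overlaps v6 -> 1
v6 (6-14) vs v7: overlaps none -> 0
Total overlapping pairs = 6 + 2 + 1 + 1 + 1 + 1 + 0 = 12

12


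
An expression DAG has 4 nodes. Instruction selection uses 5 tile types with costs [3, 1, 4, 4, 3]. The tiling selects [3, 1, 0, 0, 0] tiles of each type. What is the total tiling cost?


Total cost = sum(count_i * cost_i)
= 3*3 + 1*1 + 0*4 + 0*4 + 0*3
= 10

10


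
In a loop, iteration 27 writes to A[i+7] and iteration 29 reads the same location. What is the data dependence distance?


Distance = read iteration - write iteration
= 29 - 27 = 2

2


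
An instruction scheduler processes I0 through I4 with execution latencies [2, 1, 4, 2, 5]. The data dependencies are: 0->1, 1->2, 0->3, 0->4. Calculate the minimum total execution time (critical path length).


Compute longest path through dependency graph: dist(Ik) = max over predecessors of dist + latency(Ik).
dist(I0) = latency 2 = 2
dist(I1) = dist(I0) + 1 = 2 + 1 = 3
dist(I2) = dist(I1) + 4 = 3 + 4 = 7
dist(I3) = dist(I0) + 2 = 2 + 2 = 4
dist(I4) = dist(I0) + 5 = 2 + 5 = 7
Critical path = max dist = 7

7


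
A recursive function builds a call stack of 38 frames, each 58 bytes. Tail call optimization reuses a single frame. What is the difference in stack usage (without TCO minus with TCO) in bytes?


Without TCO: 38 * 58 = 2204 bytes
With TCO: reuse 1 frame = 58 bytes
Savings = 2204 - 58 = 2146

2146


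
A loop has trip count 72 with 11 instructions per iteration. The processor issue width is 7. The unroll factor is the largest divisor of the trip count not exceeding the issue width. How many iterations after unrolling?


Largest divisor of 72 <= 7 is 6
New iterations = 72 / 6 = 12

12


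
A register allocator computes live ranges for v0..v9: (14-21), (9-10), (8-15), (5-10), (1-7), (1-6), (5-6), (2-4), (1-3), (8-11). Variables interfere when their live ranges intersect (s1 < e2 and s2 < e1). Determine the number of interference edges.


Check all pairs for overlapping intervals.
Two intervals (s1,e1) and (s2,e2) overlap if s1 < e2 and s2 < e1.
v0 (14-21) vs v1..v9: overlaps v2 -> 1
v1 (9-10) vs v2..v9: overlaps v2, v3, v9 -> 3
v2 (8-15) vs v3..v9: overlaps v3, v9 -> 2
v3 (5-10) vs v4..v9: overlaps v4, v5, v6, v9 -> 4
v4 (1-7) vs v5..v9: overlaps v5, v6, v7, v8 -> 4
v5 (1-6) vs v6..v9: overlaps v6, v7, v8 -> 3
v6 (5-6) vs v7..v9: overlaps none -> 0
v7 (2-4) vs v8..v9: overlaps v8 -> 1
v8 (1-3) vs v9: overlaps none -> 0
Total overlapping pairs = 1 + 3 + 2 + 4 + 4 + 3 + 0 + 1 + 0 = 18

18


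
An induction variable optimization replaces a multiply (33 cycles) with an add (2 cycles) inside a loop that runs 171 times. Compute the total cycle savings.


Per-iteration saving = 33 - 2 = 31
Total saved = 171 * 31 = 5301

5301


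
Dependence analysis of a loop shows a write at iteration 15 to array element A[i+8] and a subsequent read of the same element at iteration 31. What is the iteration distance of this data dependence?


Distance = read iteration - write iteration
= 31 - 15 = 16

16


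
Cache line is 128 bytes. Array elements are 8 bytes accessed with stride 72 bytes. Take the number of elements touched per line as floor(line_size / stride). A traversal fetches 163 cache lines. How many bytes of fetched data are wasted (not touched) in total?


Elements per line = floor(128 / 72) = 1
Bytes used per line = 1 * 8 = 8
Wasted per line = 128 - 8 = 120
Total wasted = 120 * 163 = 19560

19560


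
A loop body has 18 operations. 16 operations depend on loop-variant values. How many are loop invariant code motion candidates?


Invariant candidates = total - loop-dependent
= 18 - 16 = 2

2


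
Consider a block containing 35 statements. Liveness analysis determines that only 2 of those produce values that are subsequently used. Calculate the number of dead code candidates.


Dead code = total statements - live definitions
= 35 - 2 = 33

33


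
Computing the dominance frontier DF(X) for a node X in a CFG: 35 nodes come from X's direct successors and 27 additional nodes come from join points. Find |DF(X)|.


DF(X) = direct successor contributions + join point contributions
= 35 + 27 = 62

62


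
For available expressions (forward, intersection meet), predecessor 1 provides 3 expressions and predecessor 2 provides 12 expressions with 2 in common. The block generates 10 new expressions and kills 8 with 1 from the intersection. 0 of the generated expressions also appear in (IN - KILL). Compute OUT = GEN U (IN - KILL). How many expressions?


IN = intersection of predecessors = 2
IN - KILL = 2 - 1 = 1
|OUT| = |GEN| + |IN - KILL| - |GEN ∩ (IN - KILL)| = 10 + 1 - 0 = 11

11


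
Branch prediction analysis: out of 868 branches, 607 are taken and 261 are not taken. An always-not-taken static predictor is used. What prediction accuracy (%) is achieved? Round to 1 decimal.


Predictor: always-not-taken
Correct predictions = 261
Accuracy = 261 / 868 * 100 = 30.1%

30.1


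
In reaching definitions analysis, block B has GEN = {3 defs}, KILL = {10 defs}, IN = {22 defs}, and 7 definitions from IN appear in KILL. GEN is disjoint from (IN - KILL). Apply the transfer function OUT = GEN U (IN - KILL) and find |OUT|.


IN - KILL: 22 - 7 = 15 surviving definitions
OUT = GEN + surviving = 3 + 15 = 18

18


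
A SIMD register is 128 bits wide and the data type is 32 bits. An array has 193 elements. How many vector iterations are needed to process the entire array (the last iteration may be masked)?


Width = 128 / 32 = 4 elements per vector op
Iterations = ceil(193 / 4) = 49

49


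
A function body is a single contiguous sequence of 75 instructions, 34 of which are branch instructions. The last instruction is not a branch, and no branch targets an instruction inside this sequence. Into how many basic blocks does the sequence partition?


With no in-sequence branch targets, the leaders are the first instruction plus the instruction after each branch.
Number of basic blocks = branches + 1
= 34 + 1 = 35

35


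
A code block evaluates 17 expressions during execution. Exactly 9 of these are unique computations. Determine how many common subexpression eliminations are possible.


CSE count = total expressions - unique expressions
= 17 - 9 = 8

8


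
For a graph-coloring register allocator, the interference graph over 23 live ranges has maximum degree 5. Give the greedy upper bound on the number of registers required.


Greedy coloring never needs more than (max_degree + 1) colors: when coloring a vertex, at most max_degree neighbors are already colored.
Upper bound = 5 + 1 = 6

6


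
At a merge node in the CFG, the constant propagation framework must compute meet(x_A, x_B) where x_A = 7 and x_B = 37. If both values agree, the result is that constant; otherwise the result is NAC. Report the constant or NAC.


Meet operation: if both paths give the same constant, result is that constant; if they differ, result is NAC (not-a-constant).
Path A: 7, Path B: 37 -> differ
Result: not-a-constant -> NAC

NAC


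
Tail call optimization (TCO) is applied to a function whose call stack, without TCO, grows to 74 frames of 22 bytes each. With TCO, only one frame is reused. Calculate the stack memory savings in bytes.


Without TCO: 74 * 22 = 1628 bytes
With TCO: reuse 1 frame = 22 bytes
Savings = 1628 - 22 = 1606

1606


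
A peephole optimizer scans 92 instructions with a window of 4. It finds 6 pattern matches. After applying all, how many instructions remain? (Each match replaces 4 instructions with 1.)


Each match removes 3 instructions.
Total removed = 6 * 3 = 18
Remaining = 92 - 18 = 74

74


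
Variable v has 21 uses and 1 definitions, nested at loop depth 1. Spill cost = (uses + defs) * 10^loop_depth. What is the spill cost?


uses + defs = 21 + 1 = 22
10^1 = 10
Spill cost = 22 * 10 = 220

220


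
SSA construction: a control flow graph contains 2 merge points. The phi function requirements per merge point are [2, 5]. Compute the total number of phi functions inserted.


Total phi functions = sum of phi functions at each join node
= 2 + 5 = 7

7


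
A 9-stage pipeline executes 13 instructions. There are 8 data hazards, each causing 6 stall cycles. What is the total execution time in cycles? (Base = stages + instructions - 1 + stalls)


Base cycles = 9 + 13 - 1 = 21
Total stalls = 8 * 6 = 48
Total = 21 + 48 = 69

69


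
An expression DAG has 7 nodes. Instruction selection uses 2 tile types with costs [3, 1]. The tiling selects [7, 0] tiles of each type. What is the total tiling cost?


Total cost = sum(count_i * cost_i)
= 7*3 + 0*1
= 21

21


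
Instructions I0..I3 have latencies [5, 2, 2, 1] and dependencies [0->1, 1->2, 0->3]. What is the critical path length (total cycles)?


Compute longest path through dependency graph: dist(Ik) = max over predecessors of dist + latency(Ik).
dist(I0) = latency 5 = 5
dist(I1) = dist(I0) + 2 = 5 + 2 = 7
dist(I2) = dist(I1) + 2 = 7 + 2 = 9
dist(I3) = dist(I0) + 1 = 5 + 1 = 6
Critical path = max dist = 9

9


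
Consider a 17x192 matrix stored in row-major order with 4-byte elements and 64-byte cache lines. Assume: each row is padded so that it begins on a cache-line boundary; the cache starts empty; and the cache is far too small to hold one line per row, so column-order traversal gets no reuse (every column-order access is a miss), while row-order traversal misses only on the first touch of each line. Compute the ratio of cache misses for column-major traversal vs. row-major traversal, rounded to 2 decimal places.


Each row occupies 192 * 4 = 768 bytes and starts on a line boundary, so it spans ceil(768 / 64) = 12 cache lines.
Row-major traversal misses (one per line touched): 17 * ceil(192 * 4 / 64) = 204
Column-major traversal misses (no reuse, every access misses): 17 * 192 = 3264
Ratio = 3264 / 204 = 16.0

16.0


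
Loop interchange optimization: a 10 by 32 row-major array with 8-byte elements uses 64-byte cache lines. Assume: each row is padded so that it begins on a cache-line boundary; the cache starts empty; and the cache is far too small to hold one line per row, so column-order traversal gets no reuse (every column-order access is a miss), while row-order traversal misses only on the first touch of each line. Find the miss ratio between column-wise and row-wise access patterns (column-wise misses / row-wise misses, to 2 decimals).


Each row occupies 32 * 8 = 256 bytes and starts on a line boundary, so it spans ceil(256 / 64) = 4 cache lines.
Row-major traversal misses (one per line touched): 10 * ceil(32 * 8 / 64) = 40
Column-major traversal misses (no reuse, every access misses): 10 * 32 = 320
Ratio = 320 / 40 = 8.0

8.0


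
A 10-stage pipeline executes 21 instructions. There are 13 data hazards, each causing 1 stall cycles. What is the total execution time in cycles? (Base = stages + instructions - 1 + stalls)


Base cycles = 10 + 21 - 1 = 30
Total stalls = 13 * 1 = 13
Total = 30 + 13 = 43

43


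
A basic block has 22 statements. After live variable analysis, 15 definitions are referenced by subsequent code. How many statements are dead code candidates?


Dead code = total statements - live definitions
= 22 - 15 = 7

7


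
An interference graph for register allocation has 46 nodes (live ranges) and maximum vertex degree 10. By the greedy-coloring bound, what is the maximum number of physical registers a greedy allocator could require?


Greedy coloring never needs more than (max_degree + 1) colors: when coloring a vertex, at most max_degree neighbors are already colored.
Upper bound = 10 + 1 = 11

11


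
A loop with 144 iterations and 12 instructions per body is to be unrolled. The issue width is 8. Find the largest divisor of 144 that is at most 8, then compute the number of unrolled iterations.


Largest divisor of 144 <= 8 is 8
New iterations = 144 / 8 = 18

18


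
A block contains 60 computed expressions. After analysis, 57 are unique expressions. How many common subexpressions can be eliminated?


CSE count = total expressions - unique expressions
= 60 - 57 = 3

3


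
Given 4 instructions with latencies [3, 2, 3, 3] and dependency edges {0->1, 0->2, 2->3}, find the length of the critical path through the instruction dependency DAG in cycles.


Compute longest path through dependency graph: dist(Ik) = max over predecessors of dist + latency(Ik).
dist(I0) = latency 3 = 3
dist(I1) = dist(I0) + 2 = 3 + 2 = 5
dist(I2) = dist(I0) + 3 = 3 + 3 = 6
dist(I3) = dist(I2) + 3 = 6 + 3 = 9
Critical path = max dist = 9

9


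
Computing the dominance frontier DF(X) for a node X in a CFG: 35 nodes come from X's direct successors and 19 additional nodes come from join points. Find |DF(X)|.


DF(X) = direct successor contributions + join point contributions
= 35 + 19 = 54

54


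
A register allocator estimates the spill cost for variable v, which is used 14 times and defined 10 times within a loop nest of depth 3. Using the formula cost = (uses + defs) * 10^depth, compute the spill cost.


uses + defs = 14 + 10 = 24
10^3 = 1000
Spill cost = 24 * 1000 = 24000

24000


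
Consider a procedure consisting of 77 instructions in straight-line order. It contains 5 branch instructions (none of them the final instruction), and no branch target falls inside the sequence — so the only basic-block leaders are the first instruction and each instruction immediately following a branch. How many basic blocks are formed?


With no in-sequence branch targets, the leaders are the first instruction plus the instruction after each branch.
Number of basic blocks = branches + 1
= 5 + 1 = 6

6


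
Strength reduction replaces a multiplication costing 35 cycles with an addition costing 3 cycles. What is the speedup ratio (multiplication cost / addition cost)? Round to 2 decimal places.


Ratio = mult_cost / add_cost = 35 / 3 = 11.67

11.67


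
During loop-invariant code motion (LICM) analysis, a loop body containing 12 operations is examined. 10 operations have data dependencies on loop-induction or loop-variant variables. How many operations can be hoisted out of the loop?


Invariant candidates = total - loop-dependent
= 12 - 10 = 2

2


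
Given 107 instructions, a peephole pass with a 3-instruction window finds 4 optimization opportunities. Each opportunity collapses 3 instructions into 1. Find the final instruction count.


Each match removes 2 instructions.
Total removed = 4 * 2 = 8
Remaining = 107 - 8 = 99

99


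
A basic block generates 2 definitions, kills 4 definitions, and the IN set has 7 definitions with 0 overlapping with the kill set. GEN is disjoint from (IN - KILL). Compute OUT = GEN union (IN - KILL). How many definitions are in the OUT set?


IN - KILL: 7 - 0 = 7 surviving definitions
OUT = GEN + surviving = 2 + 7 = 9

9


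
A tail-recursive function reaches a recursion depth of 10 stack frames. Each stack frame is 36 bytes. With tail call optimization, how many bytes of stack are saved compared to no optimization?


Without TCO: 10 * 36 = 360 bytes
With TCO: reuse 1 frame = 36 bytes
Savings = 360 - 36 = 324

324


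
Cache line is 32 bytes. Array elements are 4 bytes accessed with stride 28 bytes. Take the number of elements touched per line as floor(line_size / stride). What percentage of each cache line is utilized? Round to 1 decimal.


Elements per cache line = floor(32 / 28) = 1
Bytes used = 1 * 4 = 4
Utilization = 4 / 32 * 100 = 12.5%

12.5


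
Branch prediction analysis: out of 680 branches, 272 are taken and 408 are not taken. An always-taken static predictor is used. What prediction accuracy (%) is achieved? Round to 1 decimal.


Predictor: always-taken
Correct predictions = 272
Accuracy = 272 / 680 * 100 = 40.0%

40.0


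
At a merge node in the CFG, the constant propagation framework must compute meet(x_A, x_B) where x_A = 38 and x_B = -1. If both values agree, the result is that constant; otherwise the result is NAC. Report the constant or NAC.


Meet operation: if both paths give the same constant, result is that constant; if they differ, result is NAC (not-a-constant).
Path A: 38, Path B: -1 -> differ
Result: not-a-constant -> NAC

NAC


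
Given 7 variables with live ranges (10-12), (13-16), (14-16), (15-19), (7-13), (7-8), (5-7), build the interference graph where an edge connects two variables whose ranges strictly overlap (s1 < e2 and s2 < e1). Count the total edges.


Check all pairs for overlapping intervals.
Two intervals (s1,e1) and (s2,e2) overlap if s1 < e2 and s2 < e1.
v0 (10-12) vs v1..v6: overlaps v4 -> 1
v1 (13-16) vs v2..v6: overlaps v2, v3 -> 2
v2 (14-16) vs v3..v6: overlaps v3 -> 1
v3 (15-19) vs v4..v6: overlaps none -> 0
v4 (7-13) vs v5..v6: overlaps v5 -> 1
v5 (7-8) vs v6: overlaps none -> 0
Total overlapping pairs = 1 + 2 + 1 + 0 + 1 + 0 = 5

5


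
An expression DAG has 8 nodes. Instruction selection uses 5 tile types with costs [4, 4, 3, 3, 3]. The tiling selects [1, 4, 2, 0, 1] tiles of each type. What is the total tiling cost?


Total cost = sum(count_i * cost_i)
= 1*4 + 4*4 + 2*3 + 0*3 + 1*3
= 29

29


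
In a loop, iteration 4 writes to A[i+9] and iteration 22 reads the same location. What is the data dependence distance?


Distance = read iteration - write iteration
= 22 - 4 = 18

18


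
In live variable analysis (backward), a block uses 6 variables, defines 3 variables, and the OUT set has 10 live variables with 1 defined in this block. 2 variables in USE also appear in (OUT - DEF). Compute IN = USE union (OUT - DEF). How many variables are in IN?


OUT - DEF: 10 - 1 = 9
|IN| = |USE| + |OUT - DEF| - |USE ∩ (OUT - DEF)| = 6 + 9 - 2 = 13

13


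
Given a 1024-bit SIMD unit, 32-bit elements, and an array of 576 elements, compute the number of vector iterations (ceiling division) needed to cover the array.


Width = 1024 / 32 = 32 elements per vector op
Iterations = ceil(576 / 32) = 18

18


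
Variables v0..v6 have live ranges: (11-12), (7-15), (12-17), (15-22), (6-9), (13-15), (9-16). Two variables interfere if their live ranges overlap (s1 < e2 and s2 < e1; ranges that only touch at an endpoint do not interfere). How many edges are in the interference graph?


Check all pairs for overlapping intervals.
Two intervals (s1,e1) and (s2,e2) overlap if s1 < e2 and s2 < e1.
v0 (11-12) vs v1..v6: overlaps v1, v6 -> 2
v1 (7-15) vs v2..v6: overlaps v2, v4, v5, v6 -> 4
v2 (12-17) vs v3..v6: overlaps v3, v5, v6 -> 3
v3 (15-22) vs v4..v6: overlaps v6 -> 1
v4 (6-9) vs v5..v6: overlaps none -> 0
v5 (13-15) vs v6: overlaps v6 -> 1
Total overlapping pairs = 2 + 4 + 3 + 1 + 0 + 1 = 11

11


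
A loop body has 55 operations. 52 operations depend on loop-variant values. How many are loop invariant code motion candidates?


Invariant candidates = total - loop-dependent
= 55 - 52 = 3

3


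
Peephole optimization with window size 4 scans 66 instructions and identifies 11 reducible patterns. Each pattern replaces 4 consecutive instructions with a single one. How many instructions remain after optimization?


Each match removes 3 instructions.
Total removed = 11 * 3 = 33
Remaining = 66 - 33 = 33

33


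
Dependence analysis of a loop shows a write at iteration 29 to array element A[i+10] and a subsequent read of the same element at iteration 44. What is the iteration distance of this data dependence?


Distance = read iteration - write iteration
= 44 - 29 = 15

15


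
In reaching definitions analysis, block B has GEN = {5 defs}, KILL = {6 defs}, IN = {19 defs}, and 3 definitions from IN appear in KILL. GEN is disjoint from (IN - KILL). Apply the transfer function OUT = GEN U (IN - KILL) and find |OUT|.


IN - KILL: 19 - 3 = 16 surviving definitions
OUT = GEN + surviving = 5 + 16 = 21

21


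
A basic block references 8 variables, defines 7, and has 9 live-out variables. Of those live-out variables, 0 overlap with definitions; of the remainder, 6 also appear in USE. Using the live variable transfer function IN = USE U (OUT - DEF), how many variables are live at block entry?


OUT - DEF: 9 - 0 = 9
|IN| = |USE| + |OUT - DEF| - |USE ∩ (OUT - DEF)| = 8 + 9 - 6 = 11

11


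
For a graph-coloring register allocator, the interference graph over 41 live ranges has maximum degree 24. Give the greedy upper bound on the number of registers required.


Greedy coloring never needs more than (max_degree + 1) colors: when coloring a vertex, at most max_degree neighbors are already colored.
Upper bound = 24 + 1 = 25

25


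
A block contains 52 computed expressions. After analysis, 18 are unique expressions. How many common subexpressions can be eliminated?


CSE count = total expressions - unique expressions
= 52 - 18 = 34

34


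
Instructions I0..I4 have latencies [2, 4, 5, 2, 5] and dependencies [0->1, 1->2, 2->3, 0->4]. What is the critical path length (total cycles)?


Compute longest path through dependency graph: dist(Ik) = max over predecessors of dist + latency(Ik).
dist(I0) = latency 2 = 2
dist(I1) = dist(I0) + 4 = 2 + 4 = 6
dist(I2) = dist(I1) + 5 = 6 + 5 = 11
dist(I3) = dist(I2) + 2 = 11 + 2 = 13
dist(I4) = dist(I0) + 5 = 2 + 5 = 7
Critical path = max dist = 13

13


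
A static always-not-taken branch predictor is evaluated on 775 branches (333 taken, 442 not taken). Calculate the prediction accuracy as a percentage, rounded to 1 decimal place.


Predictor: always-not-taken
Correct predictions = 442
Accuracy = 442 / 775 * 100 = 57.0%

57.0


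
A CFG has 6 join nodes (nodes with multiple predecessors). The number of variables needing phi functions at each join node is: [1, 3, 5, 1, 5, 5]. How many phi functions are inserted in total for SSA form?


Total phi functions = sum of phi functions at each join node
= 1 + 3 + 5 + 1 + 5 + 5 = 20

20


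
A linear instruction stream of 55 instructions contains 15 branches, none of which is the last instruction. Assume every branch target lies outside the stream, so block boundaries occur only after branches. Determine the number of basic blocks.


With no in-sequence branch targets, the leaders are the first instruction plus the instruction after each branch.
Number of basic blocks = branches + 1
= 15 + 1 = 16

16


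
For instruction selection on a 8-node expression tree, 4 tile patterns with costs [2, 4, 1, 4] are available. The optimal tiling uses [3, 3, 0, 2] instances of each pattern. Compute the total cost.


Total cost = sum(count_i * cost_i)
= 3*2 + 3*4 + 0*1 + 2*4
= 26

26


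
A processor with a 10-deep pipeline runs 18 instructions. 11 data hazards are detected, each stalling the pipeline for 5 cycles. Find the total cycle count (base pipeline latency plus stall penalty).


Base cycles = 10 + 18 - 1 = 27
Total stalls = 11 * 5 = 55
Total = 27 + 55 = 82

82
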